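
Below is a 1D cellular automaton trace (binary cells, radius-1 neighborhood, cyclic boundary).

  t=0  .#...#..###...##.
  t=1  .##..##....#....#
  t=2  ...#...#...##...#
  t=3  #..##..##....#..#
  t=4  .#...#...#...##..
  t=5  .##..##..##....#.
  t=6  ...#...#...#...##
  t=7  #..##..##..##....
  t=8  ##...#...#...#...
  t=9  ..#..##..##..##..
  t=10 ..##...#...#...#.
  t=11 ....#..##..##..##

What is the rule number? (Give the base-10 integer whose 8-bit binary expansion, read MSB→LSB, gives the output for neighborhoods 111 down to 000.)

  ###|.  b7=0 t=0,i=9
  ##.|.  b6=0 t=0,i=10
  #.#|.  b5=0 t=1,i=0
  #..|#  b4=1 t=0,i=2
  .##|.  b3=0 t=0,i=8
  .#.|#  b2=1 t=0,i=1
  ..#|.  b1=0 t=0,i=0
  ...|.  b0=0 t=0,i=3
  bits 00010100 = 20

20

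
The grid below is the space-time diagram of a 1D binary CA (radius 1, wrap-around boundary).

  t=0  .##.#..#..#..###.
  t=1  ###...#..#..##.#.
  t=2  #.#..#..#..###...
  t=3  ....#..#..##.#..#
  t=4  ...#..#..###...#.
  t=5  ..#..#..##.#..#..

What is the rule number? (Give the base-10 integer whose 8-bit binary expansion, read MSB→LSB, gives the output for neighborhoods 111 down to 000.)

  nb ###: next=.  (t=0,i=14, bit7=0)
  nb ##.: next=#  (t=0,i=2, bit6=1)
  nb #.#: next=.  (t=0,i=3, bit5=0)
  nb #..: next=.  (t=0,i=5, bit4=0)
  nb .##: next=#  (t=0,i=1, bit3=1)
  nb .#.: next=.  (t=0,i=4, bit2=0)
  nb ..#: next=#  (t=0,i=0, bit1=1)
  nb ...: next=.  (t=1,i=4, bit0=0)
  bits 01001010 = 74

74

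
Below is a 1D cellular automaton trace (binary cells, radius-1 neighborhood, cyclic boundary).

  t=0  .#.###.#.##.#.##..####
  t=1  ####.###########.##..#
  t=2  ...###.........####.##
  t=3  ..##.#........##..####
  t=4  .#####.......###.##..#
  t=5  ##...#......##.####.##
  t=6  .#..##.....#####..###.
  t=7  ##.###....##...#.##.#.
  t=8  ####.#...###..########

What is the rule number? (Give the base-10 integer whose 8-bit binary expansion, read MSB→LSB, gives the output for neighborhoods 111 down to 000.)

  nb ###: next=.  (t=0,i=4, bit7=0)
  nb ##.: next=#  (t=0,i=5, bit6=1)
  nb #.#: next=#  (t=0,i=0, bit5=1)
  nb #..: next=.  (t=0,i=16, bit4=0)
  nb .##: next=#  (t=0,i=3, bit3=1)
  nb .#.: next=#  (t=0,i=1, bit2=1)
  nb ..#: next=#  (t=0,i=17, bit1=1)
  nb ...: next=.  (t=2,i=1, bit0=0)
  bits 01101110 = 110

110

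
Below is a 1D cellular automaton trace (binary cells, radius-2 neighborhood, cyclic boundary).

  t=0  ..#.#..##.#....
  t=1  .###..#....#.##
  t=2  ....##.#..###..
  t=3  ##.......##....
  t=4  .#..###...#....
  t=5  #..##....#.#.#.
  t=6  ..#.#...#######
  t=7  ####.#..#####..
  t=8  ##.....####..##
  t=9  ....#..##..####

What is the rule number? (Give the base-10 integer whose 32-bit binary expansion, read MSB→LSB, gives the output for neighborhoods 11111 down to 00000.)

2183962021

  ##### -> #   bit 31 = 1  t=6,i=10
  ####. -> .   bit 30 = 0  t=6,i=13
  ###.# -> .   bit 29 = 0  t=7,i=3
  ###.. -> .   bit 28 = 0  t=1,i=3
  ##.## -> .   bit 27 = 0  t=1,i=0
  ##.#. -> .   bit 26 = 0  t=0,i=9
  ##..# -> #   bit 25 = 1  t=1,i=4
  ##... -> .   bit 24 = 0  t=2,i=13
  #.### -> .   bit 23 = 0  t=1,i=1
  #.##. -> .   bit 22 = 0  t=1,i=13
  #.#.# -> #   bit 21 = 1  t=5,i=11
  #.#.. -> .   bit 20 = 0  t=0,i=4
  #..## -> #   bit 19 = 1  t=0,i=6
  #..#. -> #   bit 18 = 1  t=1,i=5
  #...# -> .   bit 17 = 0  t=4,i=8
  #.... -> .   bit 16 = 0  t=0,i=12
  .#### -> #   bit 15 = 1  t=6,i=9
  .###. -> .   bit 14 = 0  t=1,i=2
  .##.# -> .   bit 13 = 0  t=0,i=8
  .##.. -> #   bit 12 = 1  t=3,i=1
  .#.## -> #   bit 11 = 1  t=1,i=12
  .#.#. -> #   bit 10 = 1  t=0,i=3
  .#..# -> .   bit 9 = 0  t=0,i=5
  .#... -> #   bit 8 = 1  t=0,i=11
  ..### -> #   bit 7 = 1  t=2,i=10
  ..##. -> .   bit 6 = 0  t=0,i=7
  ..#.# -> #   bit 5 = 1  t=0,i=2
  ..#.. -> .   bit 4 = 0  t=1,i=6
  ...## -> .   bit 3 = 0  t=2,i=3
  ...#. -> #   bit 2 = 1  t=0,i=1
  ....# -> .   bit 1 = 0  t=0,i=0
  ..... -> #   bit 0 = 1  t=0,i=13
  bits 10000010001011001001110110100101 = 2183962021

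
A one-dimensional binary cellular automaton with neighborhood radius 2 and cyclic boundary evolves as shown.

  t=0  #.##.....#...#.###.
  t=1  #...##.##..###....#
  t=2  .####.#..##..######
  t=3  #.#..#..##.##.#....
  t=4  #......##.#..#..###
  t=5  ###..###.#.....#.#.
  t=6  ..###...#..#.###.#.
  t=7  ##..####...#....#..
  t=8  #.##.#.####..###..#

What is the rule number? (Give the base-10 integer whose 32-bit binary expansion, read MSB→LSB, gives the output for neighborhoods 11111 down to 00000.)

  ##### -> .   bit 31 = 0  t=2,i=15
  ####. -> .   bit 30 = 0  t=2,i=3
  ###.# -> .   bit 29 = 0  t=0,i=17
  ###.. -> #   bit 28 = 1  t=1,i=13
  ##.## -> #   bit 27 = 1  t=1,i=6
  ##.#. -> #   bit 26 = 1  t=0,i=18
  ##..# -> #   bit 25 = 1  t=1,i=9
  ##... -> #   bit 24 = 1  t=0,i=4
  #.### -> .   bit 23 = 0  t=0,i=15
  #.##. -> .   bit 22 = 0  t=0,i=2
  #.#.# -> #   bit 21 = 1  t=0,i=0
  #.#.. -> .   bit 20 = 0  t=2,i=6
  #..## -> #   bit 19 = 1  t=1,i=10
  #..#. -> .   bit 18 = 0  t=3,i=4
  #...# -> #   bit 17 = 1  t=0,i=11
  #.... -> #   bit 16 = 1  t=0,i=5
  .#### -> #   bit 15 = 1  t=2,i=2
  .###. -> .   bit 14 = 0  t=0,i=16
  .##.# -> .   bit 13 = 0  t=1,i=5
  .##.. -> .   bit 12 = 0  t=0,i=3
  .#.## -> .   bit 11 = 0  t=0,i=1
  .#.#. -> .   bit 10 = 0  t=3,i=1
  .#..# -> .   bit 9 = 0  t=2,i=7
  .#... -> .   bit 8 = 0  t=0,i=10
  ..### -> .   bit 7 = 0  t=1,i=11
  ..##. -> #   bit 6 = 1  t=1,i=4
  ..#.# -> #   bit 5 = 1  t=0,i=13
  ..#.. -> .   bit 4 = 0  t=0,i=9
  ...## -> #   bit 3 = 1  t=1,i=3
  ...#. -> #   bit 2 = 1  t=0,i=8
  ....# -> #   bit 1 = 1  t=0,i=7
  ..... -> .   bit 0 = 0  t=0,i=6
  bits 00011111001010111000000001101110 = 522944622

522944622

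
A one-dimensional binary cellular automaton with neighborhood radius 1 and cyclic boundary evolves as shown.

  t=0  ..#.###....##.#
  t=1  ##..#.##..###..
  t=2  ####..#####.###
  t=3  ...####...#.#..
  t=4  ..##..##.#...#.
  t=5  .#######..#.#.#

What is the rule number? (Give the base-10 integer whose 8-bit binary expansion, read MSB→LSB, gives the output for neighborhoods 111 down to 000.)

90

  ###|.  b7=0 t=0,i=5
  ##.|#  b6=1 t=0,i=6
  #.#|.  b5=0 t=0,i=3
  #..|#  b4=1 t=0,i=0
  .##|#  b3=1 t=0,i=4
  .#.|.  b2=0 t=0,i=2
  ..#|#  b1=1 t=0,i=1
  ...|.  b0=0 t=0,i=8
  bits 01011010 = 90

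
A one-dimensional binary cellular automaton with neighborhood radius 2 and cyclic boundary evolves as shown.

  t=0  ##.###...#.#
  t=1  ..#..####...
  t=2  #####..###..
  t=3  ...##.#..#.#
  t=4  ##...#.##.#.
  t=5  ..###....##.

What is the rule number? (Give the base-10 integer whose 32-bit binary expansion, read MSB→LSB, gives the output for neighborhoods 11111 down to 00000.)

  ##### -> .   bit 31 = 0  t=2,i=2
  ####. -> #   bit 30 = 1  t=1,i=7
  ###.# -> .   bit 29 = 0  t=0,i=1
  ###.. -> #   bit 28 = 1  t=0,i=5
  ##.## -> #   bit 27 = 1  t=0,i=2
  ##.#. -> #   bit 26 = 1  t=3,i=5
  ##..# -> .   bit 25 = 0  t=2,i=5
  ##... -> #   bit 24 = 1  t=0,i=6
  #.### -> .   bit 23 = 0  t=0,i=3
  #.##. -> .   bit 22 = 0  t=4,i=0
  #.#.# -> #   bit 21 = 1  t=4,i=10
  #.#.. -> .   bit 20 = 0  t=3,i=6
  #..## -> #   bit 19 = 1  t=1,i=4
  #..#. -> #   bit 18 = 1  t=3,i=8
  #...# -> #   bit 17 = 1  t=0,i=7
  #.... -> .   bit 16 = 0  t=1,i=10
  .#### -> .   bit 15 = 0  t=1,i=6
  .###. -> .   bit 14 = 0  t=0,i=0
  .##.# -> .   bit 13 = 0  t=3,i=4
  .##.. -> .   bit 12 = 0  t=4,i=1
  .#.## -> .   bit 11 = 0  t=0,i=10
  .#.#. -> #   bit 10 = 1  t=3,i=10
  .#..# -> #   bit 9 = 1  t=1,i=3
  .#... -> #   bit 8 = 1  t=3,i=0
  ..### -> .   bit 7 = 0  t=1,i=5
  ..##. -> .   bit 6 = 0  t=3,i=3
  ..#.# -> .   bit 5 = 0  t=0,i=9
  ..#.. -> #   bit 4 = 1  t=1,i=2
  ...## -> .   bit 3 = 0  t=3,i=2
  ...#. -> #   bit 2 = 1  t=0,i=8
  ....# -> #   bit 1 = 1  t=1,i=0
  ..... -> .   bit 0 = 0  t=1,i=11
  bits 01011101001011100000011100010110 = 1563297558

1563297558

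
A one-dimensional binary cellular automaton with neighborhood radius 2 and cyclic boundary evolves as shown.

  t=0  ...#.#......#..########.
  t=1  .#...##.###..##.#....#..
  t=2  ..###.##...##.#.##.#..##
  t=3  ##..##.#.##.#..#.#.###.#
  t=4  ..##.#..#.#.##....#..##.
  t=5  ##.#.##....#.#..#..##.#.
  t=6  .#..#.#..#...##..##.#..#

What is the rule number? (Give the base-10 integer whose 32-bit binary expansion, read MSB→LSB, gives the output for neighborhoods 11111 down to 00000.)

1780136715

  nb #####: next=.  (t=0,i=17, bit31=0)
  nb ####.: next=#  (t=0,i=21, bit30=1)
  nb ###.#: next=#  (t=2,i=4, bit29=1)
  nb ###..: next=.  (t=0,i=22, bit28=0)
  nb ##.##: next=#  (t=1,i=7, bit27=1)
  nb ##.#.: next=.  (t=1,i=15, bit26=0)
  nb ##..#: next=#  (t=1,i=11, bit25=1)
  nb ##...: next=.  (t=0,i=23, bit24=0)
  nb #.###: next=.  (t=1,i=8, bit23=0)
  nb #.##.: next=.  (t=2,i=6, bit22=0)
  nb #.#.#: next=.  (t=2,i=14, bit21=0)
  nb #.#..: next=#  (t=0,i=5, bit20=1)
  nb #..##: next=#  (t=0,i=14, bit19=1)
  nb #..#.: next=.  (t=3,i=14, bit18=0)
  nb #...#: next=#  (t=1,i=3, bit17=1)
  nb #....: next=.  (t=0,i=0, bit16=0)
  nb .####: next=#  (t=0,i=16, bit15=1)
  nb .###.: next=.  (t=1,i=9, bit14=0)
  nb .##.#: next=#  (t=1,i=6, bit13=1)
  nb .##..: next=#  (t=2,i=7, bit12=1)
  nb .#.##: next=#  (t=2,i=15, bit11=1)
  nb .#.#.: next=.  (t=0,i=4, bit10=0)
  nb .#..#: next=#  (t=0,i=13, bit9=1)
  nb .#...: next=#  (t=0,i=6, bit8=1)
  nb ..###: next=.  (t=0,i=15, bit7=0)
  nb ..##.: next=.  (t=1,i=5, bit6=0)
  nb ..#.#: next=.  (t=0,i=3, bit5=0)
  nb ..#..: next=.  (t=0,i=12, bit4=0)
  nb ...##: next=#  (t=1,i=4, bit3=1)
  nb ...#.: next=.  (t=0,i=2, bit2=0)
  nb ....#: next=#  (t=0,i=1, bit1=1)
  nb .....: next=#  (t=0,i=8, bit0=1)
  bits 01101010000110101011101100001011 = 1780136715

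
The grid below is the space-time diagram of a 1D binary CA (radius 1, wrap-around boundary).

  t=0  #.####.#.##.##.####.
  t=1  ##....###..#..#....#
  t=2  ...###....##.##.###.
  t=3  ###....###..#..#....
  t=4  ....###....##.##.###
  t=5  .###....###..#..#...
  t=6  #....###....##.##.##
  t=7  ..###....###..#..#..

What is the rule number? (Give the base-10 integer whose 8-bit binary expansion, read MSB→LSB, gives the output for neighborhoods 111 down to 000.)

  nb ###: next=.  (t=0,i=3, bit7=0)
  nb ##.: next=.  (t=0,i=5, bit6=0)
  nb #.#: next=#  (t=0,i=1, bit5=1)
  nb #..: next=.  (t=1,i=2, bit4=0)
  nb .##: next=.  (t=0,i=2, bit3=0)
  nb .#.: next=#  (t=0,i=0, bit2=1)
  nb ..#: next=#  (t=1,i=5, bit1=1)
  nb ...: next=#  (t=1,i=3, bit0=1)
  bits 00100111 = 39

39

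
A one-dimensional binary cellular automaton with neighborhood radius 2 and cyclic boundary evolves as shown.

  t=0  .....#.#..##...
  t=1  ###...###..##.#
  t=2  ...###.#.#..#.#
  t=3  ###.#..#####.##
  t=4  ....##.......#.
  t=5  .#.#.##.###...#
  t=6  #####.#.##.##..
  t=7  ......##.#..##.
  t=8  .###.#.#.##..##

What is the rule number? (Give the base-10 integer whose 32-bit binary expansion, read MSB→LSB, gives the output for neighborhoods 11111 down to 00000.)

62291721

  nb #####: next=.  (t=3,i=0, bit31=0)
  nb ####.: next=.  (t=1,i=1, bit30=0)
  nb ###.#: next=.  (t=2,i=5, bit29=0)
  nb ###..: next=.  (t=1,i=2, bit28=0)
  nb ##.##: next=.  (t=1,i=13, bit27=0)
  nb ##.#.: next=.  (t=2,i=6, bit26=0)
  nb ##..#: next=#  (t=1,i=9, bit25=1)
  nb ##...: next=#  (t=0,i=12, bit24=1)
  nb #.###: next=#  (t=1,i=14, bit23=1)
  nb #.##.: next=.  (t=5,i=5, bit22=0)
  nb #.#.#: next=#  (t=2,i=7, bit21=1)
  nb #.#..: next=#  (t=0,i=7, bit20=1)
  nb #..##: next=.  (t=0,i=9, bit19=0)
  nb #..#.: next=#  (t=2,i=11, bit18=1)
  nb #...#: next=#  (t=1,i=4, bit17=1)
  nb #....: next=.  (t=0,i=13, bit16=0)
  nb .####: next=.  (t=1,i=0, bit15=0)
  nb .###.: next=#  (t=1,i=7, bit14=1)
  nb .##.#: next=#  (t=1,i=12, bit13=1)
  nb .##..: next=#  (t=0,i=11, bit12=1)
  nb .#.##: next=#  (t=5,i=4, bit11=1)
  nb .#.#.: next=#  (t=0,i=6, bit10=1)
  nb .#..#: next=#  (t=0,i=8, bit9=1)
  nb .#...: next=#  (t=2,i=0, bit8=1)
  nb ..###: next=.  (t=1,i=6, bit7=0)
  nb ..##.: next=.  (t=0,i=10, bit6=0)
  nb ..#.#: next=.  (t=0,i=5, bit5=0)
  nb ..#..: next=.  (t=4,i=13, bit4=0)
  nb ...##: next=#  (t=1,i=5, bit3=1)
  nb ...#.: next=.  (t=0,i=4, bit2=0)
  nb ....#: next=.  (t=0,i=3, bit1=0)
  nb .....: next=#  (t=0,i=0, bit0=1)
  bits 00000011101101100111111100001001 = 62291721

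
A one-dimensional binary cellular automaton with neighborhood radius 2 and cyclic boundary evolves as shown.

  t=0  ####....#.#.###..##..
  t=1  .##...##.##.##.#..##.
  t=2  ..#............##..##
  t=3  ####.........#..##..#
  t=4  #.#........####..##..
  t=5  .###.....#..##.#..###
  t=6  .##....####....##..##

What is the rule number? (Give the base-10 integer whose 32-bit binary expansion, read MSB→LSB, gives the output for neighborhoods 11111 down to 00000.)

  #####|.  b31=0 t=3,i=1
  ####.|#  b30=1 t=0,i=2
  ###.#|#  b29=1 t=5,i=20
  ###..|.  b28=0 t=0,i=3
  ##.##|.  b27=0 t=1,i=8
  ##.#.|.  b26=0 t=1,i=14
  ##..#|#  b25=1 t=0,i=15
  ##...|.  b24=0 t=0,i=4
  #.###|#  b23=1 t=0,i=12
  #.##.|.  b22=0 t=1,i=9
  #.#.#|#  b21=1 t=0,i=10
  #.#..|#  b20=1 t=1,i=15
  #..##|.  b19=0 t=0,i=16
  #..#.|#  b18=1 t=2,i=1
  #...#|.  b17=0 t=1,i=4
  #....|.  b16=0 t=0,i=5
  .####|#  b15=1 t=0,i=1
  .###.|#  b14=1 t=0,i=13
  .##.#|.  b13=0 t=1,i=7
  .##..|#  b12=1 t=0,i=18
  .#.##|.  b11=0 t=0,i=11
  .#.#.|#  b10=1 t=0,i=9
  .#..#|#  b9=1 t=1,i=16
  .#...|#  b8=1 t=2,i=3
  ..###|.  b7=0 t=0,i=0
  ..##.|.  b6=0 t=0,i=17
  ..#.#|.  b5=0 t=0,i=8
  ..#..|#  b4=1 t=2,i=2
  ...##|.  b3=0 t=1,i=5
  ...#.|#  b2=1 t=0,i=7
  ....#|#  b1=1 t=0,i=6
  .....|.  b0=0 t=2,i=5
  bits 01100010101101001101011100010110 = 1656018710

1656018710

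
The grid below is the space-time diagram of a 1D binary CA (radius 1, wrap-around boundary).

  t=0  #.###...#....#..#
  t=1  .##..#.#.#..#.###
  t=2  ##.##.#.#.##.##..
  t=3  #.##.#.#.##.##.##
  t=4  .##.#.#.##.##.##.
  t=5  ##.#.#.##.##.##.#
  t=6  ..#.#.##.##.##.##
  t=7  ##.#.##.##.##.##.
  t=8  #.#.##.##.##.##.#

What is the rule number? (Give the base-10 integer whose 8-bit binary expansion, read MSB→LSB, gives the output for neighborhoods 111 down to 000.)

58

  ###|.  b7=0 t=0,i=3
  ##.|.  b6=0 t=0,i=0
  #.#|#  b5=1 t=0,i=1
  #..|#  b4=1 t=0,i=5
  .##|#  b3=1 t=0,i=2
  .#.|.  b2=0 t=0,i=8
  ..#|#  b1=1 t=0,i=7
  ...|.  b0=0 t=0,i=6
  bits 00111010 = 58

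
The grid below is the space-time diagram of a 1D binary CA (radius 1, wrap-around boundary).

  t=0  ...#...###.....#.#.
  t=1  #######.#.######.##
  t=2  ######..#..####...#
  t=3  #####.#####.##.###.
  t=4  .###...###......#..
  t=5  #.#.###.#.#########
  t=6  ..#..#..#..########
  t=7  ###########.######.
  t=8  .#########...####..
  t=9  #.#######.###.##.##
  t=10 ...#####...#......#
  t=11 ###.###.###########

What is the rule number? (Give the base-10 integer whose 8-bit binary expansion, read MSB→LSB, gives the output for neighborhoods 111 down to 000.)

  nb ###: next=#  (t=0,i=8, bit7=1)
  nb ##.: next=.  (t=0,i=9, bit6=0)
  nb #.#: next=.  (t=0,i=16, bit5=0)
  nb #..: next=#  (t=0,i=4, bit4=1)
  nb .##: next=.  (t=0,i=7, bit3=0)
  nb .#.: next=#  (t=0,i=3, bit2=1)
  nb ..#: next=#  (t=0,i=2, bit1=1)
  nb ...: next=#  (t=0,i=0, bit0=1)
  bits 10010111 = 151

151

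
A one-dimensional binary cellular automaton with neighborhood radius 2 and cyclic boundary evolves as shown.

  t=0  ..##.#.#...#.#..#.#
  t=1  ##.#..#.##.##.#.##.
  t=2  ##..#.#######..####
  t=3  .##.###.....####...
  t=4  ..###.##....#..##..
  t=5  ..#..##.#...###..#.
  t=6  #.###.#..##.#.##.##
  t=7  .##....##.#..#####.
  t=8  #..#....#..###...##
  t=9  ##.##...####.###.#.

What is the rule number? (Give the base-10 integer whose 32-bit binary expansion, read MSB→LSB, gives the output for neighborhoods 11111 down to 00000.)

  [31] ##### => .  t=2,i=8
  [30] ####. => .  t=2,i=0
  [29] ###.# => .  t=4,i=4
  [28] ###.. => #  t=2,i=1
  [27] ##.## => #  t=1,i=10
  [26] ##.#. => .  t=0,i=4
  [25] ##..# => #  t=2,i=2
  [24] ##... => #  t=3,i=7
  [23] #.### => #  t=2,i=6
  [22] #.##. => #  t=1,i=0
  [21] #.#.# => .  t=0,i=5
  [20] #.#.. => .  t=0,i=7
  [19] #..## => #  t=0,i=1
  [18] #..#. => .  t=0,i=15
  [17] #...# => #  t=0,i=9
  [16] #.... => .  t=3,i=8
  [15] .#### => .  t=2,i=7
  [14] .###. => .  t=3,i=5
  [13] .##.# => #  t=0,i=3
  [12] .##.. => .  t=4,i=7
  [11] .#.## => #  t=1,i=7
  [10] .#.#. => #  t=0,i=6
  [9] .#..# => #  t=0,i=0
  [8] .#... => #  t=0,i=8
  [7] ..### => #  t=2,i=15
  [6] ..##. => .  t=0,i=2
  [5] ..#.# => #  t=0,i=11
  [4] ..#.. => #  t=4,i=12
  [3] ...## => .  t=3,i=0
  [2] ...#. => .  t=0,i=10
  [1] ....# => .  t=3,i=10
  [0] ..... => .  t=3,i=9
  bits 00011011110010100010111110110000 = 466235312

466235312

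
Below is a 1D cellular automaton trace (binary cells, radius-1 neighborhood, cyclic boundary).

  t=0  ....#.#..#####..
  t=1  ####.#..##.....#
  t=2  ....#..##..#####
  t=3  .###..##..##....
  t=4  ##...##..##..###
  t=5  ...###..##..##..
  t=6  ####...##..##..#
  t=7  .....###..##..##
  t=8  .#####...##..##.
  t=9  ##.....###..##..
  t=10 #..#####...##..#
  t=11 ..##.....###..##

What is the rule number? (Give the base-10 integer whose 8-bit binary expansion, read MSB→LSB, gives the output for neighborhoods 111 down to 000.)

  [7] ### => .  t=0,i=10
  [6] ##. => .  t=0,i=13
  [5] #.# => #  t=0,i=5
  [4] #.. => .  t=0,i=7
  [3] .## => #  t=0,i=9
  [2] .#. => .  t=0,i=4
  [1] ..# => #  t=0,i=3
  [0] ... => #  t=0,i=0
  bits 00101011 = 43

43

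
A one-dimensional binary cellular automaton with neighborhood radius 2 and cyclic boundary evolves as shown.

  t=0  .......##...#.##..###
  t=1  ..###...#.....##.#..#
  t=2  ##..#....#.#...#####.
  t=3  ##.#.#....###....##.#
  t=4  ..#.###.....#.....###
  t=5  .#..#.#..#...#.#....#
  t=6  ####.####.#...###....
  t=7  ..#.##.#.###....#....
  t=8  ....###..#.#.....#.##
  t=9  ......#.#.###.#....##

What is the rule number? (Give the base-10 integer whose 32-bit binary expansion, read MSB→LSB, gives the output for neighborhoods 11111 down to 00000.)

3705419521

  nb #####: next=#  (t=2,i=17, bit31=1)
  nb ####.: next=#  (t=2,i=18, bit30=1)
  nb ###.#: next=.  (t=2,i=19, bit29=0)
  nb ###..: next=#  (t=0,i=20, bit28=1)
  nb ##.##: next=#  (t=2,i=20, bit27=1)
  nb ##.#.: next=#  (t=1,i=16, bit26=1)
  nb ##..#: next=.  (t=0,i=16, bit25=0)
  nb ##...: next=.  (t=0,i=0, bit24=0)
  nb #.###: next=#  (t=3,i=20, bit23=1)
  nb #.##.: next=#  (t=0,i=14, bit22=1)
  nb #.#.#: next=.  (t=3,i=3, bit21=0)
  nb #.#..: next=#  (t=1,i=17, bit20=1)
  nb #..##: next=#  (t=0,i=17, bit19=1)
  nb #..#.: next=#  (t=1,i=19, bit18=1)
  nb #...#: next=.  (t=0,i=10, bit17=0)
  nb #....: next=.  (t=0,i=1, bit16=0)
  nb .####: next=.  (t=2,i=16, bit15=0)
  nb .###.: next=.  (t=0,i=19, bit14=0)
  nb .##.#: next=#  (t=1,i=15, bit13=1)
  nb .##..: next=#  (t=0,i=8, bit12=1)
  nb .#.##: next=.  (t=0,i=13, bit11=0)
  nb .#.#.: next=#  (t=2,i=10, bit10=1)
  nb .#..#: next=#  (t=1,i=0, bit9=1)
  nb .#...: next=#  (t=1,i=9, bit8=1)
  nb ..###: next=.  (t=0,i=18, bit7=0)
  nb ..##.: next=.  (t=0,i=7, bit6=0)
  nb ..#.#: next=.  (t=0,i=12, bit5=0)
  nb ..#..: next=.  (t=1,i=8, bit4=0)
  nb ...##: next=.  (t=0,i=6, bit3=0)
  nb ...#.: next=.  (t=0,i=11, bit2=0)
  nb ....#: next=.  (t=0,i=5, bit1=0)
  nb .....: next=#  (t=0,i=2, bit0=1)
  bits 11011100110111000011011100000001 = 3705419521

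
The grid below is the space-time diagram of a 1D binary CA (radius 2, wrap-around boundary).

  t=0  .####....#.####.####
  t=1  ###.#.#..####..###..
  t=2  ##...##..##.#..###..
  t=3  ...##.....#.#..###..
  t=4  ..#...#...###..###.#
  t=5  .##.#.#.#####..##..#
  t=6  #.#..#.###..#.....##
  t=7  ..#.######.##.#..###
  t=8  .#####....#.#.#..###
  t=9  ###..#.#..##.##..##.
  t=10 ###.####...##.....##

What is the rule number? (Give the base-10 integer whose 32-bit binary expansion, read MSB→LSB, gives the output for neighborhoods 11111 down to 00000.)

412609720

  [31] ##### => .  t=5,i=10
  [30] ####. => .  t=0,i=3
  [29] ###.# => .  t=0,i=14
  [28] ###.. => #  t=0,i=4
  [27] ##.## => #  t=0,i=0
  [26] ##.#. => .  t=1,i=3
  [25] ##..# => .  t=1,i=13
  [24] ##... => .  t=0,i=5
  [23] #.### => #  t=0,i=1
  [22] #.##. => .  t=5,i=1
  [21] #.#.# => .  t=1,i=4
  [20] #.#.. => #  t=1,i=6
  [19] #..## => .  t=1,i=8
  [18] #..#. => #  t=4,i=1
  [17] #...# => #  t=2,i=3
  [16] #.... => #  t=0,i=6
  [15] .#### => #  t=0,i=2
  [14] .###. => #  t=1,i=1
  [13] .##.# => #  t=2,i=10
  [12] .##.. => .  t=2,i=1
  [11] .#.## => #  t=0,i=10
  [10] .#.#. => #  t=1,i=5
  [9] .#..# => .  t=1,i=7
  [8] .#... => .  t=4,i=3
  [7] ..### => #  t=1,i=0
  [6] ..##. => .  t=2,i=0
  [5] ..#.# => #  t=0,i=9
  [4] ..#.. => #  t=4,i=2
  [3] ...## => #  t=2,i=4
  [2] ...#. => .  t=0,i=8
  [1] ....# => .  t=0,i=7
  [0] ..... => .  t=3,i=0
  bits 00011000100101111110110010111000 = 412609720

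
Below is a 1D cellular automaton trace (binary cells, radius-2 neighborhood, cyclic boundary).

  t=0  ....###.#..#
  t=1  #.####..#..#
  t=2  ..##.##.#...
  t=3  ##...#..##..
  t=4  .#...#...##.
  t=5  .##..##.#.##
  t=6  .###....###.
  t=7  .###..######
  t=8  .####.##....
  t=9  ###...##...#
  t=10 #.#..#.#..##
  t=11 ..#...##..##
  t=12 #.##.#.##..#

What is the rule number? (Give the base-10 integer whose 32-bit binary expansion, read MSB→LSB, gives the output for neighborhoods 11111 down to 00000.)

  [31] ##### => .  t=7,i=8
  [30] ####. => .  t=1,i=4
  [29] ###.# => .  t=0,i=6
  [28] ###.. => #  t=1,i=5
  [27] ##.## => .  t=1,i=1
  [26] ##.#. => .  t=0,i=7
  [25] ##..# => #  t=1,i=6
  [24] ##... => .  t=3,i=2
  [23] #.### => #  t=1,i=2
  [22] #.##. => #  t=2,i=5
  [21] #.#.# => #  t=5,i=8
  [20] #.#.. => #  t=0,i=8
  [19] #..## => .  t=1,i=10
  [18] #..#. => .  t=0,i=10
  [17] #...# => .  t=3,i=3
  [16] #.... => .  t=0,i=1
  [15] .#### => #  t=1,i=3
  [14] .###. => #  t=0,i=5
  [13] .##.# => .  t=1,i=0
  [12] .##.. => #  t=3,i=1
  [11] .#.## => #  t=5,i=9
  [10] .#.#. => #  t=10,i=6
  [9] .#..# => .  t=0,i=9
  [8] .#... => #  t=0,i=0
  [7] ..### => #  t=0,i=4
  [6] ..##. => .  t=1,i=11
  [5] ..#.# => .  t=10,i=5
  [4] ..#.. => #  t=0,i=11
  [3] ...## => #  t=0,i=3
  [2] ...#. => .  t=3,i=4
  [1] ....# => #  t=0,i=2
  [0] ..... => .  t=2,i=11
  bits 00010010111100001101110110011010 = 317775258

317775258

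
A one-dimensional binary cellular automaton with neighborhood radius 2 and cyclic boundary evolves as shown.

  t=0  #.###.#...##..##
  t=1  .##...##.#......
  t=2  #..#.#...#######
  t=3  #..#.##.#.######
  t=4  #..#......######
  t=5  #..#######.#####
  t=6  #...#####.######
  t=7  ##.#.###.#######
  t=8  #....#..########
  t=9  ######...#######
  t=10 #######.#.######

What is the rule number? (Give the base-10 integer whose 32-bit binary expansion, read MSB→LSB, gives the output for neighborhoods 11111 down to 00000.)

3650191679

  nb #####: next=#  (t=2,i=11, bit31=1)
  nb ####.: next=#  (t=2,i=15, bit30=1)
  nb ###.#: next=.  (t=0,i=0, bit29=0)
  nb ###..: next=#  (t=2,i=0, bit28=1)
  nb ##.##: next=#  (t=0,i=1, bit27=1)
  nb ##.#.: next=.  (t=0,i=5, bit26=0)
  nb ##..#: next=.  (t=0,i=12, bit25=0)
  nb ##...: next=#  (t=1,i=3, bit24=1)
  nb #.###: next=#  (t=0,i=2, bit23=1)
  nb #.##.: next=.  (t=3,i=5, bit22=0)
  nb #.#.#: next=.  (t=3,i=8, bit21=0)
  nb #.#..: next=#  (t=0,i=6, bit20=1)
  nb #..##: next=.  (t=0,i=13, bit19=0)
  nb #..#.: next=.  (t=2,i=2, bit18=0)
  nb #...#: next=.  (t=0,i=8, bit17=0)
  nb #....: next=#  (t=1,i=11, bit16=1)
  nb .####: next=#  (t=2,i=10, bit15=1)
  nb .###.: next=.  (t=0,i=3, bit14=0)
  nb .##.#: next=.  (t=1,i=7, bit13=0)
  nb .##..: next=.  (t=0,i=11, bit12=0)
  nb .#.##: next=.  (t=3,i=4, bit11=0)
  nb .#.#.: next=.  (t=2,i=4, bit10=0)
  nb .#..#: next=.  (t=8,i=6, bit9=0)
  nb .#...: next=#  (t=0,i=7, bit8=1)
  nb ..###: next=.  (t=0,i=14, bit7=0)
  nb ..##.: next=.  (t=0,i=10, bit6=0)
  nb ..#.#: next=#  (t=2,i=3, bit5=1)
  nb ..#..: next=#  (t=4,i=3, bit4=1)
  nb ...##: next=#  (t=0,i=9, bit3=1)
  nb ...#.: next=#  (t=8,i=4, bit2=1)
  nb ....#: next=#  (t=1,i=15, bit1=1)
  nb .....: next=#  (t=1,i=12, bit0=1)
  bits 11011001100100011000000100111111 = 3650191679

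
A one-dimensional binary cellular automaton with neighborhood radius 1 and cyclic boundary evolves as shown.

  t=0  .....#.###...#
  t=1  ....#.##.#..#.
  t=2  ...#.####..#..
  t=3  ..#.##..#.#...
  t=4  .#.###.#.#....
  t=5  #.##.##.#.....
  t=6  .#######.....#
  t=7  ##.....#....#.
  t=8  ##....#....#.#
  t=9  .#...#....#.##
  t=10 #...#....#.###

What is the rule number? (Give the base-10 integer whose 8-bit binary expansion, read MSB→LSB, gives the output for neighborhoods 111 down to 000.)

  ### -> .   bit 7 = 0  t=0,i=8
  ##. -> #   bit 6 = 1  t=0,i=9
  #.# -> #   bit 5 = 1  t=0,i=6
  #.. -> .   bit 4 = 0  t=0,i=0
  .## -> #   bit 3 = 1  t=0,i=7
  .#. -> .   bit 2 = 0  t=0,i=5
  ..# -> #   bit 1 = 1  t=0,i=4
  ... -> .   bit 0 = 0  t=0,i=1
  bits 01101010 = 106

106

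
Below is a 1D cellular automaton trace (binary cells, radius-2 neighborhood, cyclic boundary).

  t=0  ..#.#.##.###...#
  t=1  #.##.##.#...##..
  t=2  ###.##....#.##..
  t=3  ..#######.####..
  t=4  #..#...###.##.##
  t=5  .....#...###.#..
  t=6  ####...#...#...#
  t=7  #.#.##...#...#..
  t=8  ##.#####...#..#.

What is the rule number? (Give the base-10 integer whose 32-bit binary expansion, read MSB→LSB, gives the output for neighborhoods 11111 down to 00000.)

  ##### -> .   bit 31 = 0  t=3,i=4
  ####. -> #   bit 30 = 1  t=3,i=7
  ###.# -> #   bit 29 = 1  t=2,i=2
  ###.. -> .   bit 28 = 0  t=0,i=11
  ##.## -> #   bit 27 = 1  t=0,i=8
  ##.#. -> .   bit 26 = 0  t=1,i=7
  ##..# -> .   bit 25 = 0  t=1,i=14
  ##... -> #   bit 24 = 1  t=0,i=12
  #.### -> .   bit 23 = 0  t=0,i=9
  #.##. -> #   bit 22 = 1  t=0,i=6
  #.#.# -> .   bit 21 = 0  t=0,i=4
  #.#.. -> .   bit 20 = 0  t=1,i=8
  #..## -> .   bit 19 = 0  t=2,i=15
  #..#. -> .   bit 18 = 0  t=0,i=1
  #...# -> #   bit 17 = 1  t=0,i=13
  #.... -> #   bit 16 = 1  t=2,i=7
  .#### -> #   bit 15 = 1  t=3,i=3
  .###. -> .   bit 14 = 0  t=0,i=10
  .##.# -> .   bit 13 = 0  t=0,i=7
  .##.. -> #   bit 12 = 1  t=1,i=13
  .#.## -> #   bit 11 = 1  t=0,i=5
  .#.#. -> #   bit 10 = 1  t=0,i=3
  .#..# -> #   bit 9 = 1  t=0,i=0
  .#... -> .   bit 8 = 0  t=1,i=9
  ..### -> .   bit 7 = 0  t=2,i=0
  ..##. -> #   bit 6 = 1  t=1,i=12
  ..#.# -> #   bit 5 = 1  t=0,i=2
  ..#.. -> .   bit 4 = 0  t=0,i=15
  ...## -> .   bit 3 = 0  t=1,i=11
  ...#. -> .   bit 2 = 0  t=0,i=14
  ....# -> #   bit 1 = 1  t=2,i=8
  ..... -> #   bit 0 = 1  t=5,i=0
  bits 01101001010000111001111001100011 = 1766039139

1766039139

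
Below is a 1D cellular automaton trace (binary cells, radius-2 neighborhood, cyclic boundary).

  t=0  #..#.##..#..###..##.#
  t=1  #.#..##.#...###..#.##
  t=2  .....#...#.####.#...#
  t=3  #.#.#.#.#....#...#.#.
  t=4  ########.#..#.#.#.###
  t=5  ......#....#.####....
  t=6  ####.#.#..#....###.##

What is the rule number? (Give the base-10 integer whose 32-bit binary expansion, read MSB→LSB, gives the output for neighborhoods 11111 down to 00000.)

1499747789

  #####|.  b31=0 t=4,i=0
  ####.|#  b30=1 t=2,i=13
  ###.#|.  b29=0 t=1,i=0
  ###..|#  b28=1 t=0,i=14
  ##.##|#  b27=1 t=0,i=19
  ##.#.|.  b26=0 t=1,i=1
  ##..#|.  b25=0 t=0,i=1
  ##...|#  b24=1 t=5,i=17
  #.###|.  b23=0 t=1,i=19
  #.##.|#  b22=1 t=0,i=5
  #.#.#|#  b21=1 t=3,i=0
  #.#..|.  b20=0 t=1,i=2
  #..##|.  b19=0 t=0,i=11
  #..#.|#  b18=1 t=0,i=2
  #...#|.  b17=0 t=1,i=10
  #....|.  b16=0 t=2,i=1
  .####|.  b15=0 t=2,i=12
  .###.|#  b14=1 t=0,i=13
  .##.#|.  b13=0 t=0,i=18
  .##..|#  b12=1 t=0,i=0
  .#.##|.  b11=0 t=0,i=4
  .#.#.|#  b10=1 t=3,i=1
  .#..#|.  b9=0 t=0,i=10
  .#...|#  b8=1 t=1,i=9
  ..###|#  b7=1 t=0,i=12
  ..##.|#  b6=1 t=0,i=17
  ..#.#|.  b5=0 t=0,i=3
  ..#..|.  b4=0 t=0,i=9
  ...##|#  b3=1 t=1,i=11
  ...#.|#  b2=1 t=2,i=4
  ....#|.  b1=0 t=2,i=3
  .....|#  b0=1 t=2,i=2
  bits 01011001011001000101010111001101 = 1499747789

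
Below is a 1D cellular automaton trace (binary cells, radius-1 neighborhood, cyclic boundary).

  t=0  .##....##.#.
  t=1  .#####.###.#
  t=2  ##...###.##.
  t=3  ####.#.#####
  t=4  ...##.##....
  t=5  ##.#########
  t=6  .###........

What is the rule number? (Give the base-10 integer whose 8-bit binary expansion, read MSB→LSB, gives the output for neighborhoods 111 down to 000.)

  [7] ### => .  t=1,i=2
  [6] ##. => #  t=0,i=2
  [5] #.# => #  t=0,i=9
  [4] #.. => #  t=0,i=3
  [3] .## => #  t=0,i=1
  [2] .#. => .  t=0,i=10
  [1] ..# => .  t=0,i=0
  [0] ... => #  t=0,i=4
  bits 01111001 = 121

121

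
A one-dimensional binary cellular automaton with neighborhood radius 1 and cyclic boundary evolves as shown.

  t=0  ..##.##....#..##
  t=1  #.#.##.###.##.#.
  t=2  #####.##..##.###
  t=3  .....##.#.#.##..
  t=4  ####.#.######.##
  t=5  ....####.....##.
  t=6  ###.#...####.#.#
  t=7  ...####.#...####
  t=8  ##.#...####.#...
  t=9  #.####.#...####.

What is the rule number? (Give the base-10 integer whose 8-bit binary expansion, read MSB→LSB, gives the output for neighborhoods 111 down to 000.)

61

  nb ###: next=.  (t=1,i=8, bit7=0)
  nb ##.: next=.  (t=0,i=3, bit6=0)
  nb #.#: next=#  (t=0,i=4, bit5=1)
  nb #..: next=#  (t=0,i=0, bit4=1)
  nb .##: next=#  (t=0,i=2, bit3=1)
  nb .#.: next=#  (t=0,i=11, bit2=1)
  nb ..#: next=.  (t=0,i=1, bit1=0)
  nb ...: next=#  (t=0,i=8, bit0=1)
  bits 00111101 = 61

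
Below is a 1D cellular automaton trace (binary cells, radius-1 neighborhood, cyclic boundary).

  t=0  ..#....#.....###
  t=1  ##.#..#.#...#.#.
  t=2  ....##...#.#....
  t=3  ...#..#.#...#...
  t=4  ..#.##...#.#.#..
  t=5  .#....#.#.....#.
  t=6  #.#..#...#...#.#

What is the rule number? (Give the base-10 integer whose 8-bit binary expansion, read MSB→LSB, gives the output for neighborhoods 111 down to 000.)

  ### -> #   bit 7 = 1  t=0,i=14
  ##. -> .   bit 6 = 0  t=0,i=15
  #.# -> .   bit 5 = 0  t=1,i=2
  #.. -> #   bit 4 = 1  t=0,i=0
  .## -> .   bit 3 = 0  t=0,i=13
  .#. -> .   bit 2 = 0  t=0,i=2
  ..# -> #   bit 1 = 1  t=0,i=1
  ... -> .   bit 0 = 0  t=0,i=4
  bits 10010010 = 146

146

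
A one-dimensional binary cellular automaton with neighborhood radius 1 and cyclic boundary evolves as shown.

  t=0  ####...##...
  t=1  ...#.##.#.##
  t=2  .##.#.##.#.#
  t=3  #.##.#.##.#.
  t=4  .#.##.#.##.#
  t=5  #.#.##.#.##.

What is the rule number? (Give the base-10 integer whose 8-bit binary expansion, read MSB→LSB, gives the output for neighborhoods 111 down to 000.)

  ### -> .   bit 7 = 0  t=0,i=1
  ##. -> #   bit 6 = 1  t=0,i=3
  #.# -> #   bit 5 = 1  t=1,i=4
  #.. -> .   bit 4 = 0  t=0,i=4
  .## -> .   bit 3 = 0  t=0,i=0
  .#. -> .   bit 2 = 0  t=1,i=3
  ..# -> #   bit 1 = 1  t=0,i=6
  ... -> #   bit 0 = 1  t=0,i=5
  bits 01100011 = 99

99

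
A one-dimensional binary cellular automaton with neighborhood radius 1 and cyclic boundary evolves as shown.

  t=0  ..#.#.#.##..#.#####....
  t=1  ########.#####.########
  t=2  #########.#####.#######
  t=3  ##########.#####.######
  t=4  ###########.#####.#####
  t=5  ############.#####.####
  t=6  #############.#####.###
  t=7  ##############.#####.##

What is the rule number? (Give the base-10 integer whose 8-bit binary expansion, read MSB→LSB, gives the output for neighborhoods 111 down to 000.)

  ### -> #   bit 7 = 1  t=0,i=15
  ##. -> #   bit 6 = 1  t=0,i=9
  #.# -> #   bit 5 = 1  t=0,i=3
  #.. -> #   bit 4 = 1  t=0,i=10
  .## -> .   bit 3 = 0  t=0,i=8
  .#. -> #   bit 2 = 1  t=0,i=2
  ..# -> #   bit 1 = 1  t=0,i=1
  ... -> #   bit 0 = 1  t=0,i=0
  bits 11110111 = 247

247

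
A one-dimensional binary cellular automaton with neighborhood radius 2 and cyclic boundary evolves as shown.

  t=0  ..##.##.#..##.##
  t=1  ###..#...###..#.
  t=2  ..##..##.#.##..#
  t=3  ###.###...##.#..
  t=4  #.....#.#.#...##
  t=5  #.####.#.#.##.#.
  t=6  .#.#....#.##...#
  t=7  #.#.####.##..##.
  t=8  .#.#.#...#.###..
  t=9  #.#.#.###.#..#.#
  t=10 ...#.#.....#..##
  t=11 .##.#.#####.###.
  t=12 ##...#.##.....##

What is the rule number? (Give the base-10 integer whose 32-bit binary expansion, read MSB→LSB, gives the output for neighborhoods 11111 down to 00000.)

2454425543

  ##### -> #   bit 31 = 1  t=11,i=8
  ####. -> .   bit 30 = 0  t=5,i=4
  ###.# -> .   bit 29 = 0  t=3,i=2
  ###.. -> #   bit 28 = 1  t=1,i=2
  ##.## -> .   bit 27 = 0  t=0,i=4
  ##.#. -> .   bit 26 = 0  t=0,i=7
  ##..# -> #   bit 25 = 1  t=0,i=0
  ##... -> .   bit 24 = 0  t=3,i=7
  #.### -> .   bit 23 = 0  t=1,i=0
  #.##. -> #   bit 22 = 1  t=0,i=5
  #.#.# -> .   bit 21 = 0  t=2,i=9
  #.#.. -> .   bit 20 = 0  t=0,i=8
  #..## -> #   bit 19 = 1  t=0,i=1
  #..#. -> .   bit 18 = 0  t=1,i=4
  #...# -> #   bit 17 = 1  t=1,i=7
  #.... -> #   bit 16 = 1  t=4,i=2
  .#### -> #   bit 15 = 1  t=5,i=3
  .###. -> .   bit 14 = 0  t=1,i=1
  .##.# -> .   bit 13 = 0  t=0,i=3
  .##.. -> .   bit 12 = 0  t=0,i=15
  .#.## -> #   bit 11 = 1  t=1,i=15
  .#.#. -> #   bit 10 = 1  t=4,i=7
  .#..# -> #   bit 9 = 1  t=0,i=9
  .#... -> #   bit 8 = 1  t=1,i=6
  ..### -> #   bit 7 = 1  t=1,i=9
  ..##. -> #   bit 6 = 1  t=0,i=2
  ..#.# -> .   bit 5 = 0  t=1,i=14
  ..#.. -> .   bit 4 = 0  t=1,i=5
  ...## -> .   bit 3 = 0  t=1,i=8
  ...#. -> #   bit 2 = 1  t=4,i=5
  ....# -> #   bit 1 = 1  t=4,i=4
  ..... -> #   bit 0 = 1  t=4,i=3
  bits 10010010010010111000111111000111 = 2454425543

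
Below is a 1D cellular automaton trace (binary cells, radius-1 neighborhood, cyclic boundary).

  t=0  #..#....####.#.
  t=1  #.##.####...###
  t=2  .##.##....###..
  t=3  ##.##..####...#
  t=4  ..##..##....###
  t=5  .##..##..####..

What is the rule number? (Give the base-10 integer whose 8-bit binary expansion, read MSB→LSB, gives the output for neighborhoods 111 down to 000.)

  ###|.  b7=0 t=0,i=9
  ##.|.  b6=0 t=0,i=11
  #.#|#  b5=1 t=0,i=12
  #..|.  b4=0 t=0,i=1
  .##|#  b3=1 t=0,i=8
  .#.|#  b2=1 t=0,i=0
  ..#|#  b1=1 t=0,i=2
  ...|#  b0=1 t=0,i=5
  bits 00101111 = 47

47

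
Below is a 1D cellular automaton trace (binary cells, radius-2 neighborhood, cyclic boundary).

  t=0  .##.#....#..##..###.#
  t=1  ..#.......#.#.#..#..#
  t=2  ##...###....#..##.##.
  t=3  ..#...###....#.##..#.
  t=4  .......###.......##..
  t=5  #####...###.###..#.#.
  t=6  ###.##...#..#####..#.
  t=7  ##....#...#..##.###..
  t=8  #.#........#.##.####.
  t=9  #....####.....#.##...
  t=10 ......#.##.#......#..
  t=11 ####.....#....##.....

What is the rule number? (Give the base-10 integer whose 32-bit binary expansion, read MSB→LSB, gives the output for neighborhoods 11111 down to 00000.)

  ##### -> #   bit 31 = 1  t=5,i=2
  ####. -> .   bit 30 = 0  t=5,i=3
  ###.# -> .   bit 29 = 0  t=0,i=18
  ###.. -> #   bit 28 = 1  t=2,i=7
  ##.## -> .   bit 27 = 0  t=2,i=17
  ##.#. -> .   bit 26 = 0  t=0,i=3
  ##..# -> #   bit 25 = 1  t=0,i=14
  ##... -> #   bit 24 = 1  t=2,i=2
  #.### -> #   bit 23 = 1  t=5,i=0
  #.##. -> .   bit 22 = 0  t=0,i=1
  #.#.# -> #   bit 21 = 1  t=0,i=20
  #.#.. -> .   bit 20 = 0  t=0,i=4
  #..## -> .   bit 19 = 0  t=0,i=11
  #..#. -> #   bit 18 = 1  t=1,i=1
  #...# -> .   bit 17 = 0  t=2,i=3
  #.... -> .   bit 16 = 0  t=0,i=6
  .#### -> #   bit 15 = 1  t=5,i=1
  .###. -> #   bit 14 = 1  t=0,i=17
  .##.# -> #   bit 13 = 1  t=0,i=2
  .##.. -> .   bit 12 = 0  t=0,i=13
  .#.## -> .   bit 11 = 0  t=0,i=0
  .#.#. -> .   bit 10 = 0  t=1,i=11
  .#..# -> #   bit 9 = 1  t=0,i=10
  .#... -> .   bit 8 = 0  t=0,i=5
  ..### -> .   bit 7 = 0  t=0,i=16
  ..##. -> #   bit 6 = 1  t=0,i=12
  ..#.# -> .   bit 5 = 0  t=1,i=10
  ..#.. -> .   bit 4 = 0  t=0,i=9
  ...## -> .   bit 3 = 0  t=2,i=4
  ...#. -> .   bit 2 = 0  t=0,i=8
  ....# -> .   bit 1 = 0  t=0,i=7
  ..... -> #   bit 0 = 1  t=1,i=5
  bits 10010011101001001110001001000001 = 2477056577

2477056577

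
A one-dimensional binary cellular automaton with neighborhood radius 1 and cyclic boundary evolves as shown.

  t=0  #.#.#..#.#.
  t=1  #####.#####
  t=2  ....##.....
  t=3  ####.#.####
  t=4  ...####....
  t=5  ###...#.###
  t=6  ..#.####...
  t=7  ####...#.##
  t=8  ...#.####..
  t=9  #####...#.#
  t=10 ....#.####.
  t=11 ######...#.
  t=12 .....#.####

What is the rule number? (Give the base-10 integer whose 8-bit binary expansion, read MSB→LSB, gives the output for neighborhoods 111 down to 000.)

103

  [7] ### => .  t=1,i=0
  [6] ##. => #  t=1,i=4
  [5] #.# => #  t=0,i=1
  [4] #.. => .  t=0,i=5
  [3] .## => .  t=1,i=6
  [2] .#. => #  t=0,i=0
  [1] ..# => #  t=0,i=6
  [0] ... => #  t=2,i=0
  bits 01100111 = 103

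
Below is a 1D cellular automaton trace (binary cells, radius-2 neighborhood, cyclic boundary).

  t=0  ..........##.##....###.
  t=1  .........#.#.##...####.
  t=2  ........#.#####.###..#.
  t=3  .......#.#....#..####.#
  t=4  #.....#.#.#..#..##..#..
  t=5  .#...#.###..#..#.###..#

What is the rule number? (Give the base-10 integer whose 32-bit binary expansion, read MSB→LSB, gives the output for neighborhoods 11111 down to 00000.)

  [31] ##### => .  t=2,i=12
  [30] ####. => .  t=1,i=20
  [29] ###.# => #  t=2,i=14
  [28] ###.. => #  t=0,i=21
  [27] ##.## => .  t=0,i=12
  [26] ##.#. => .  t=3,i=21
  [25] ##..# => #  t=2,i=19
  [24] ##... => .  t=0,i=15
  [23] #.### => .  t=2,i=10
  [22] #.##. => #  t=0,i=13
  [21] #.#.# => #  t=1,i=11
  [20] #.#.. => .  t=3,i=9
  [19] #..## => #  t=3,i=16
  [18] #..#. => #  t=2,i=20
  [17] #...# => #  t=1,i=16
  [16] #.... => .  t=0,i=0
  [15] .#### => .  t=1,i=19
  [14] .###. => #  t=0,i=20
  [13] .##.# => #  t=0,i=11
  [12] .##.. => #  t=0,i=14
  [11] .#.## => #  t=1,i=12
  [10] .#.#. => #  t=1,i=10
  [9] .#..# => .  t=3,i=15
  [8] .#... => #  t=2,i=22
  [7] ..### => #  t=0,i=19
  [6] ..##. => .  t=0,i=10
  [5] ..#.# => .  t=1,i=9
  [4] ..#.. => .  t=2,i=21
  [3] ...## => #  t=0,i=9
  [2] ...#. => #  t=1,i=8
  [1] ....# => .  t=0,i=8
  [0] ..... => .  t=0,i=1
  bits 00110010011011100111110110001100 = 846101900

846101900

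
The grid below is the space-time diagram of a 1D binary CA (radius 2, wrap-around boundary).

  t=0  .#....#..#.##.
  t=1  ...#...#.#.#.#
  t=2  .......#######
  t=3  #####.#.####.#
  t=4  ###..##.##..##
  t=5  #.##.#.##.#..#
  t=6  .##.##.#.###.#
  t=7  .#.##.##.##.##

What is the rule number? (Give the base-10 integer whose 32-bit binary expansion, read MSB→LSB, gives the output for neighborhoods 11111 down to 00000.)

2683422313

  [31] ##### => #  t=2,i=9
  [30] ####. => .  t=2,i=12
  [29] ###.# => .  t=3,i=4
  [28] ###.. => #  t=2,i=13
  [27] ##.## => #  t=3,i=12
  [26] ##.#. => #  t=3,i=5
  [25] ##..# => #  t=0,i=13
  [24] ##... => #  t=2,i=0
  [23] #.### => #  t=3,i=8
  [22] #.##. => #  t=0,i=11
  [21] #.#.# => #  t=1,i=9
  [20] #.#.. => #  t=1,i=13
  [19] #..## => .  t=4,i=4
  [18] #..#. => .  t=0,i=0
  [17] #...# => .  t=1,i=1
  [16] #.... => #  t=0,i=3
  [15] .#### => #  t=2,i=8
  [14] .###. => #  t=6,i=10
  [13] .##.# => .  t=4,i=6
  [12] .##.. => .  t=0,i=12
  [11] .#.## => .  t=0,i=10
  [10] .#.#. => #  t=1,i=8
  [9] .#..# => #  t=0,i=7
  [8] .#... => .  t=0,i=2
  [7] ..### => .  t=2,i=7
  [6] ..##. => #  t=4,i=5
  [5] ..#.# => #  t=0,i=9
  [4] ..#.. => .  t=0,i=1
  [3] ...## => #  t=2,i=6
  [2] ...#. => .  t=0,i=5
  [1] ....# => .  t=0,i=4
  [0] ..... => #  t=2,i=2
  bits 10011111111100011100011001101001 = 2683422313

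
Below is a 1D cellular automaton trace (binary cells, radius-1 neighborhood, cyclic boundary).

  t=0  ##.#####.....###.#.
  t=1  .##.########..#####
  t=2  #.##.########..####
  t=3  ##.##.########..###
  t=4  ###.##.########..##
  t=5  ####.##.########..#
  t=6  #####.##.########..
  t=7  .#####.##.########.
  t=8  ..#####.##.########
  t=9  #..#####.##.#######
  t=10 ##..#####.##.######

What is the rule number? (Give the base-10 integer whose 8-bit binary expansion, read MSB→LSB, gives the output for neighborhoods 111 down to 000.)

  nb ###: next=#  (t=0,i=4, bit7=1)
  nb ##.: next=#  (t=0,i=1, bit6=1)
  nb #.#: next=#  (t=0,i=2, bit5=1)
  nb #..: next=#  (t=0,i=8, bit4=1)
  nb .##: next=.  (t=0,i=0, bit3=0)
  nb .#.: next=#  (t=0,i=17, bit2=1)
  nb ..#: next=.  (t=0,i=12, bit1=0)
  nb ...: next=#  (t=0,i=9, bit0=1)
  bits 11110101 = 245

245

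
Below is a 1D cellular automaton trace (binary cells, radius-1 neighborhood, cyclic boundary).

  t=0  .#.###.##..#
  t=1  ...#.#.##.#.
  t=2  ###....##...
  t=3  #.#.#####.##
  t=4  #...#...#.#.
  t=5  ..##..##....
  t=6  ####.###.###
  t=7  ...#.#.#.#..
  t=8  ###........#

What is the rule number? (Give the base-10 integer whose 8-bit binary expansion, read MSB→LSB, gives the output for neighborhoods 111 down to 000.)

  [7] ### => .  t=0,i=4
  [6] ##. => #  t=0,i=5
  [5] #.# => .  t=0,i=0
  [4] #.. => .  t=0,i=9
  [3] .## => #  t=0,i=3
  [2] .#. => .  t=0,i=1
  [1] ..# => #  t=0,i=10
  [0] ... => #  t=1,i=0
  bits 01001011 = 75

75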